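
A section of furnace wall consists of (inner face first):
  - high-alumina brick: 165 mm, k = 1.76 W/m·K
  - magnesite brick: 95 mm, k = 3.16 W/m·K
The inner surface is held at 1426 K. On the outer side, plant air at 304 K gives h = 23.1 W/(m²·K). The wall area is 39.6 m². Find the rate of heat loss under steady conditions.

Model the wall as resistances in series:
R_high-alumina brick = L/(kA) = 0.165/(1.76×39.6) = 0.002367 K/W
R_magnesite brick = L/(kA) = 0.095/(3.16×39.6) = 7.592×10^-4 K/W
R_outer film = 1/(h_o·A) = 1/(23.1×39.6) = 0.001093 K/W
R_total = 0.00422 K/W
Q = ΔT / R_total = 1122 / 0.00422

Q ≈ 266000 W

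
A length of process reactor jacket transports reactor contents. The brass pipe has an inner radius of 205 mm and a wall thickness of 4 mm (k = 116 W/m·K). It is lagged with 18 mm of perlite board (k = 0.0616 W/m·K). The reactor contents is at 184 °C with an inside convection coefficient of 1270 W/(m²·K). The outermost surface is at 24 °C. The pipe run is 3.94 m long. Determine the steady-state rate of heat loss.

For a radial system each layer contributes R = ln(r_out/r_in)/(2πkL); films add R = 1/(hA).
R_inner film = 1/(h_i·2πr₁L) = 1/(1270×2π×0.205×3.94) = 1.552×10^-4 K/W
R_brass pipe wall = ln(209/205)/(2π×116×3.94) = 6.729×10^-6 K/W
R_perlite board = ln(227/209)/(2π×0.0616×3.94) = 0.05418 K/W
R_total = 0.05434 K/W
Q = ΔT/R_total = 160/0.05434

Q ≈ 2940 W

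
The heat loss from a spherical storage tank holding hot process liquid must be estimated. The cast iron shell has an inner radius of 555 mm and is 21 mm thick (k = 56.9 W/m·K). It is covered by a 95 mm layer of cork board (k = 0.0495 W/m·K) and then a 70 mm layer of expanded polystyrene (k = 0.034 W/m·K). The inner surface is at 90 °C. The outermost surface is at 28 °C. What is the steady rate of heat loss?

Each spherical layer contributes R = (1/r_i − 1/r_o)/(4πk):
R_cast iron shell = (1/0.555 − 1/0.576)/(4π×56.9) = 9.187×10^-5 K/W
R_cork board = (1/0.576 − 1/0.671)/(4π×0.0495) = 0.3952 K/W
R_expanded polystyrene = (1/0.671 − 1/0.741)/(4π×0.034) = 0.3295 K/W
R_total = 0.7248 K/W
Q = ΔT/R_total = 62/0.7248

Q ≈ 85.5 W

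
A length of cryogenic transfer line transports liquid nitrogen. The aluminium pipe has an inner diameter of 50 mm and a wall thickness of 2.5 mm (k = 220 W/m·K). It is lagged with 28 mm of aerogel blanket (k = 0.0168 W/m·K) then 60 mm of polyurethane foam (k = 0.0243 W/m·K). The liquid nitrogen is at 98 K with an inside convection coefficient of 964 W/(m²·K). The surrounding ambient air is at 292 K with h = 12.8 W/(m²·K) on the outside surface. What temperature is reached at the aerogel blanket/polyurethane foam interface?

T ≈ 210 K

For a radial system each layer contributes R = ln(r_out/r_in)/(2πkL); films add R = 1/(hA).
R_inner film = 1/(h_i·2πr₁L) = 1/(964×2π×0.025×1) = 0.006604 K/W
R_aluminium pipe wall = ln(27.5/25)/(2π×220×1) = 6.895×10^-5 K/W
R_aerogel blanket = ln(55.5/27.5)/(2π×0.0168×1) = 6.652 K/W
R_polyurethane foam = ln(115.5/55.5)/(2π×0.0243×1) = 4.8 K/W
R_outer film = 1/(h_o·2πr_oL) = 1/(12.8×2π×0.1155×1) = 0.1077 K/W
R_total = 11.57 K/W
Q = ΔT/R_total = 194/11.57
Q = 16.8 W/m
T_interface = T_inner + Q·ΣR(inner→interface) = 98 + 16.8×6.659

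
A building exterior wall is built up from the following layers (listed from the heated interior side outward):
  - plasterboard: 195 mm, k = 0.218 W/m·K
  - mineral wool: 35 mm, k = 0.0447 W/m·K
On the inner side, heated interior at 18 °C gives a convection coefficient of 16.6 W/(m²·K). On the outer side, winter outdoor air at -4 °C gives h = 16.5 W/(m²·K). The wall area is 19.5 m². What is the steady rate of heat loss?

Model the wall as resistances in series:
R_inner film = 1/(h_i·A) = 1/(16.6×19.5) = 0.003089 K/W
R_plasterboard = L/(kA) = 0.195/(0.218×19.5) = 0.04587 K/W
R_mineral wool = L/(kA) = 0.035/(0.0447×19.5) = 0.04015 K/W
R_outer film = 1/(h_o·A) = 1/(16.5×19.5) = 0.003108 K/W
R_total = 0.09222 K/W
Q = ΔT / R_total = 22 / 0.09222

Q ≈ 239 W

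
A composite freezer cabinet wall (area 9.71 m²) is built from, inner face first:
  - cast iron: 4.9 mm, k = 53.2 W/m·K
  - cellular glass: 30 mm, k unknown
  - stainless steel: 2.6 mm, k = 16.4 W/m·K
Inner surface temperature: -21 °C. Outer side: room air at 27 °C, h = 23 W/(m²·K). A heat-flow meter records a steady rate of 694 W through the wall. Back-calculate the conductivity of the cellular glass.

k ≈ 0.0478 W/(m·K)

Model the wall as resistances in series:
R_cast iron = L/(kA) = 0.0049/(53.2×9.71) = 9.486×10^-6 K/W
R_stainless steel = L/(kA) = 0.0026/(16.4×9.71) = 1.633×10^-5 K/W
R_outer film = 1/(h_o·A) = 1/(23×9.71) = 0.004478 K/W
Sum of known resistances R_other = 0.004503 K/W
Total R = ΔT/Q = 48/694 = 0.06916 K/W
R_cellular glass = R_total − R_other = 0.06466 K/W
k = L/(R·A) = 0.03/(0.06466×9.71)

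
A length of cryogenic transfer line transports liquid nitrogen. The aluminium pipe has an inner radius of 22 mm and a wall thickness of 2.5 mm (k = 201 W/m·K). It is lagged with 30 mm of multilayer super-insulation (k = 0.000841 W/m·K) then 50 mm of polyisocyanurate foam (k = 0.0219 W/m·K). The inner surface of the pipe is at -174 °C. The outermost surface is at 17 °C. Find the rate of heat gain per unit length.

q′ ≈ 1.22 W/m

For a radial system each layer contributes R = ln(r_out/r_in)/(2πkL); films add R = 1/(hA).
R_aluminium pipe wall = ln(24.5/22)/(2π×201×1) = 8.522×10^-5 K/W
R_multilayer super-insulation = ln(54.5/24.5)/(2π×0.000841×1) = 151.3 K/W
R_polyisocyanurate foam = ln(104.5/54.5)/(2π×0.0219×1) = 4.731 K/W
R_total = 156 K/W
Q = ΔT/R_total = 191/156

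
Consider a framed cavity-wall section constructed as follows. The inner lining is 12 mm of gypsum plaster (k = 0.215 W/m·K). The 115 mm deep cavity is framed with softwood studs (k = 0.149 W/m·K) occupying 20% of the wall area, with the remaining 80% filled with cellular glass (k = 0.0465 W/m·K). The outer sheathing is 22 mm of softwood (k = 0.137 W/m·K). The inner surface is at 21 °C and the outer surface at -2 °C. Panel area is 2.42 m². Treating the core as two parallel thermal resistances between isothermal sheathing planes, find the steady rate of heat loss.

Q ≈ 28.8 W

Sheathing layers in series; stud and cavity paths in parallel between them.
R_inner = 0.012/(0.215×2.42) = 0.02306 K/W
R_stud  = 0.115/(0.149×0.2×2.42) = 1.595 K/W
R_cav   = 0.115/(0.0465×0.8×2.42) = 1.277 K/W
1/R_core = 1/R_stud + 1/R_cav → R_core = 0.7093 K/W
R_outer = 0.022/(0.137×2.42) = 0.06636 K/W
R_total = 0.7987 K/W
Q = ΔT/R_total = 23/0.7987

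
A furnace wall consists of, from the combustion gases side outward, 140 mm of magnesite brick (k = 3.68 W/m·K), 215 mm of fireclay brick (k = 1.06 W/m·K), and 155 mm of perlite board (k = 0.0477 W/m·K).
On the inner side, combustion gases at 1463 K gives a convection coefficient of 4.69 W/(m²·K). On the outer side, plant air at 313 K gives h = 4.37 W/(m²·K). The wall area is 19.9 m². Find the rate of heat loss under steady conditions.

Q ≈ 5820 W

Treating each layer as a thermal resistance in series:
R_inner film = 1/(h_i·A) = 1/(4.69×19.9) = 0.01071 K/W
R_magnesite brick = L/(kA) = 0.14/(3.68×19.9) = 0.001912 K/W
R_fireclay brick = L/(kA) = 0.215/(1.06×19.9) = 0.01019 K/W
R_perlite board = L/(kA) = 0.155/(0.0477×19.9) = 0.1633 K/W
R_outer film = 1/(h_o·A) = 1/(4.37×19.9) = 0.0115 K/W
R_total = 0.1976 K/W
Q = ΔT / R_total = 1150 / 0.1976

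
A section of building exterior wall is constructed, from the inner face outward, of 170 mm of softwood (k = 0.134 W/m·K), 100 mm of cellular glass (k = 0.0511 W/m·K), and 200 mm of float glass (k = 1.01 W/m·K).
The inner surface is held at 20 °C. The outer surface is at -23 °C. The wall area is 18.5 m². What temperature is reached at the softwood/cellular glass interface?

T ≈ 4.07 °C

Series thermal resistances:
R_softwood = L/(kA) = 0.17/(0.134×18.5) = 0.06858 K/W
R_cellular glass = L/(kA) = 0.1/(0.0511×18.5) = 0.1058 K/W
R_float glass = L/(kA) = 0.2/(1.01×18.5) = 0.0107 K/W
R_total = 0.1851 K/W;  Q = ΔT/R_total = 43/0.1851 = 232.4 W
T_interface = T_inner − Q·ΣR(inner→interface) = 20 − 232×0.06858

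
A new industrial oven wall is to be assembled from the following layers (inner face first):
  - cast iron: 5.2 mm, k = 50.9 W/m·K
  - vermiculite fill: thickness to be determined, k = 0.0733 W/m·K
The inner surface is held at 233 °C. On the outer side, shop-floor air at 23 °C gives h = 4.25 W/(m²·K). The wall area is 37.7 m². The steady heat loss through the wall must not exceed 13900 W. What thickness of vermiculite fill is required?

L ≈ 24.5 mm

Series thermal resistances:
R_cast iron = L/(kA) = 0.0052/(50.9×37.7) = 2.71×10^-6 K/W
R_outer film = 1/(h_o·A) = 1/(4.25×37.7) = 0.006241 K/W
Sum of the known resistances R_other = 0.006244 K/W
Required total resistance R_tot = ΔT/Q_allow = 210/13900 = 0.01511 K/W
R_vermiculite fill = R_tot − R_other = 0.008864 K/W
L = R·k·A = 0.008864×0.0733×37.7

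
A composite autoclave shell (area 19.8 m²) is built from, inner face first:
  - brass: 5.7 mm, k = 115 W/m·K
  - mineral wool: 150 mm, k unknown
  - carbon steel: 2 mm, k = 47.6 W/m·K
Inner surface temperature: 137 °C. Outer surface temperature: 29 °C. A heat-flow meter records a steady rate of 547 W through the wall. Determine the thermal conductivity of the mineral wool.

Series thermal resistances:
R_brass = L/(kA) = 0.0057/(115×19.8) = 2.503×10^-6 K/W
R_carbon steel = L/(kA) = 0.002/(47.6×19.8) = 2.122×10^-6 K/W
Sum of known resistances R_other = 4.625×10^-6 K/W
Total R = ΔT/Q = 108/547 = 0.1974 K/W
R_mineral wool = R_total − R_other = 0.1974 K/W
k = L/(R·A) = 0.15/(0.1974×19.8)

k ≈ 0.0384 W/(m·K)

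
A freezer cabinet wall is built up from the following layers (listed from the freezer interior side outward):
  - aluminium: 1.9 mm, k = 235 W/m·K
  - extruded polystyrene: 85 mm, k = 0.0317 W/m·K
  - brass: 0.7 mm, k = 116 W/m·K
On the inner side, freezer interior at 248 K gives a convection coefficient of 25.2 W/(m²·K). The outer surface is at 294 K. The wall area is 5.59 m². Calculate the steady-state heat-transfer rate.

Q ≈ 94.5 W

Series thermal resistances:
R_inner film = 1/(h_i·A) = 1/(25.2×5.59) = 0.007099 K/W
R_aluminium = L/(kA) = 0.0019/(235×5.59) = 1.446×10^-6 K/W
R_extruded polystyrene = L/(kA) = 0.085/(0.0317×5.59) = 0.4797 K/W
R_brass = L/(kA) = 0.0007/(116×5.59) = 1.08×10^-6 K/W
R_total = 0.4868 K/W
Q = ΔT / R_total = 46 / 0.4868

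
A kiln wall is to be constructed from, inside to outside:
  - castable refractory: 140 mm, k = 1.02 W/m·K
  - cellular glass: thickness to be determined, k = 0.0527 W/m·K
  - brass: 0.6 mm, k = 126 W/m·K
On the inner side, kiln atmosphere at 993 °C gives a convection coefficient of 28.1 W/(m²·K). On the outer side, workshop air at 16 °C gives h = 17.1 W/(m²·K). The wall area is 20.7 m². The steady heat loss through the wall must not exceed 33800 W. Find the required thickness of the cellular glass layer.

L ≈ 19.3 mm

Model the wall as resistances in series:
R_inner film = 1/(h_i·A) = 1/(28.1×20.7) = 0.001719 K/W
R_castable refractory = L/(kA) = 0.14/(1.02×20.7) = 0.006631 K/W
R_brass = L/(kA) = 0.0006/(126×20.7) = 2.3×10^-7 K/W
R_outer film = 1/(h_o·A) = 1/(17.1×20.7) = 0.002825 K/W
Sum of the known resistances R_other = 0.01118 K/W
Required total resistance R_tot = ΔT/Q_allow = 977/33800 = 0.02891 K/W
R_cellular glass = R_tot − R_other = 0.01773 K/W
L = R·k·A = 0.01773×0.0527×20.7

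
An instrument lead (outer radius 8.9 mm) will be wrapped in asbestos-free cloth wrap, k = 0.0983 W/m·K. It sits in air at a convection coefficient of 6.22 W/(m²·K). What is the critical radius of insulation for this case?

r_cr ≈ 15.8 mm

For a cylinder r_cr = k/h = 0.0983/6.22
r_cr = 15.8 mm; since the bare radius (8.9 mm) is below r_cr, adding a thin layer of insulation will *increase* heat loss.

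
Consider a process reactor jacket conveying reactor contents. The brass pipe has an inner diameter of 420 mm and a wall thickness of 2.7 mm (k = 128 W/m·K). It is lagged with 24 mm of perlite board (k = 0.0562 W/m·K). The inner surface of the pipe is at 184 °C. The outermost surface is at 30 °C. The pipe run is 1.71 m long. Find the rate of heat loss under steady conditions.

Q ≈ 870 W

Treating each annulus and film as a series resistance:
R_brass pipe wall = ln(212.7/210)/(2π×128×1.71) = 9.289×10^-6 K/W
R_perlite board = ln(236.7/212.7)/(2π×0.0562×1.71) = 0.1771 K/W
R_total = 0.1771 K/W
Q = ΔT/R_total = 154/0.1771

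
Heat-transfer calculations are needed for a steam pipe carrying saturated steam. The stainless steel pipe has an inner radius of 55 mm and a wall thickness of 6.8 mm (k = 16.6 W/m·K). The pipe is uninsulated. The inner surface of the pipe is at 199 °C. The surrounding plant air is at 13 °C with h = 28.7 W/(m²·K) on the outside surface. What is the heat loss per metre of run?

q′ ≈ 2050 W/m

Per-layer cylindrical resistances, series-summed:
R_stainless steel pipe wall = ln(61.8/55)/(2π×16.6×1) = 0.001118 K/W
R_outer film = 1/(h_o·2πr_oL) = 1/(28.7×2π×0.0618×1) = 0.08973 K/W
R_total = 0.09085 K/W
Q = ΔT/R_total = 186/0.09085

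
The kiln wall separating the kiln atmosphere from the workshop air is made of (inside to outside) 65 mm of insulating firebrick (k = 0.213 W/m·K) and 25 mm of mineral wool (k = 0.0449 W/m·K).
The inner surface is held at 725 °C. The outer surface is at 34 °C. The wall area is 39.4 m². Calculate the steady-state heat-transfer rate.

Q ≈ 31600 W

Thermal resistances in series:
R_insulating firebrick = L/(kA) = 0.065/(0.213×39.4) = 0.007745 K/W
R_mineral wool = L/(kA) = 0.025/(0.0449×39.4) = 0.01413 K/W
R_total = 0.02188 K/W
Q = ΔT / R_total = 691 / 0.02188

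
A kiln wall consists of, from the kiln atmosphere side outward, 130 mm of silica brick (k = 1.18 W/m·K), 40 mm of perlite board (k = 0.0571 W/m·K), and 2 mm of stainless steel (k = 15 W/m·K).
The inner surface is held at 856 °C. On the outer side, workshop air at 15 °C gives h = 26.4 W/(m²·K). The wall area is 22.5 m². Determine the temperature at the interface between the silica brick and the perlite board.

Using the resistance-network approach (series):
R_silica brick = L/(kA) = 0.13/(1.18×22.5) = 0.004896 K/W
R_perlite board = L/(kA) = 0.04/(0.0571×22.5) = 0.03113 K/W
R_stainless steel = L/(kA) = 0.002/(15×22.5) = 5.926×10^-6 K/W
R_outer film = 1/(h_o·A) = 1/(26.4×22.5) = 0.001684 K/W
R_total = 0.03772 K/W;  Q = ΔT/R_total = 841/0.03772 = 22300 W
T_interface = T_inner − Q·ΣR(inner→interface) = 856 − 22300×0.004896

T ≈ 747 °C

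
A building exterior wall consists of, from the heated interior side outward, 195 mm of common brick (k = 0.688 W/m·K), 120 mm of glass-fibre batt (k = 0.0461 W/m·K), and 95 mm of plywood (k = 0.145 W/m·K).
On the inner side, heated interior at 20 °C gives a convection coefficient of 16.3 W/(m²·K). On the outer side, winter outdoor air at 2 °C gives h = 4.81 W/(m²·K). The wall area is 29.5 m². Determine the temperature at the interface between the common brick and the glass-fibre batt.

Model the wall as resistances in series:
R_inner film = 1/(h_i·A) = 1/(16.3×29.5) = 0.00208 K/W
R_common brick = L/(kA) = 0.195/(0.688×29.5) = 0.009608 K/W
R_glass-fibre batt = L/(kA) = 0.12/(0.0461×29.5) = 0.08824 K/W
R_plywood = L/(kA) = 0.095/(0.145×29.5) = 0.02221 K/W
R_outer film = 1/(h_o·A) = 1/(4.81×29.5) = 0.007047 K/W
R_total = 0.1292 K/W;  Q = ΔT/R_total = 18/0.1292 = 139.3 W
T_interface = T_inner − Q·ΣR(inner→interface) = 20 − 139×0.01169

T ≈ 18.4 °C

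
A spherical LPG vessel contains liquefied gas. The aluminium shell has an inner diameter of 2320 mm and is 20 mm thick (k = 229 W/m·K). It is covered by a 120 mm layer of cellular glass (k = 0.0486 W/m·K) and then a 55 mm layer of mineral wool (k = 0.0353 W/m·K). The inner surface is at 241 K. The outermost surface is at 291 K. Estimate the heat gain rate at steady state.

Q ≈ 252 W

For a spherical shell R = (1/r₁ − 1/r₂)/(4πk); film R = 1/(h·4πr²). In series:
R_aluminium shell = (1/1.16 − 1/1.18)/(4π×229) = 5.077×10^-6 K/W
R_cellular glass = (1/1.18 − 1/1.3)/(4π×0.0486) = 0.1281 K/W
R_mineral wool = (1/1.3 − 1/1.355)/(4π×0.0353) = 0.07039 K/W
R_total = 0.1985 K/W
Q = ΔT/R_total = 50/0.1985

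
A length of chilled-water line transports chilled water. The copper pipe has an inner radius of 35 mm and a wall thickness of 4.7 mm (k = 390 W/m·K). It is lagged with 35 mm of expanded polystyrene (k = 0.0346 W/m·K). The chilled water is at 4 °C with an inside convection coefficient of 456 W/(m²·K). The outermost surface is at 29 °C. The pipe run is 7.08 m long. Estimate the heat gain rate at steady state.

Q ≈ 60.7 W

Radial resistances (cylindrical: R_cond = ln(r_o/r_i)/(2πkL), R_conv = 1/(h·2πrL)):
R_inner film = 1/(h_i·2πr₁L) = 1/(456×2π×0.035×7.08) = 0.001408 K/W
R_copper pipe wall = ln(39.7/35)/(2π×390×7.08) = 7.263×10^-6 K/W
R_expanded polystyrene = ln(74.7/39.7)/(2π×0.0346×7.08) = 0.4107 K/W
R_total = 0.4121 K/W
Q = ΔT/R_total = 25/0.4121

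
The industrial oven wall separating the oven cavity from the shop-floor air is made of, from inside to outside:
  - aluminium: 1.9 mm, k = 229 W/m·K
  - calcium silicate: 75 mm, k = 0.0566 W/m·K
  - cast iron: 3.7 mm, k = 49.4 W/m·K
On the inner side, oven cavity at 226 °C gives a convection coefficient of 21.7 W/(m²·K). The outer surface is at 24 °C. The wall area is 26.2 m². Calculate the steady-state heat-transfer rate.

Thermal resistances in series:
R_inner film = 1/(h_i·A) = 1/(21.7×26.2) = 0.001759 K/W
R_aluminium = L/(kA) = 0.0019/(229×26.2) = 3.167×10^-7 K/W
R_calcium silicate = L/(kA) = 0.075/(0.0566×26.2) = 0.05058 K/W
R_cast iron = L/(kA) = 0.0037/(49.4×26.2) = 2.859×10^-6 K/W
R_total = 0.05234 K/W
Q = ΔT / R_total = 202 / 0.05234

Q ≈ 3860 W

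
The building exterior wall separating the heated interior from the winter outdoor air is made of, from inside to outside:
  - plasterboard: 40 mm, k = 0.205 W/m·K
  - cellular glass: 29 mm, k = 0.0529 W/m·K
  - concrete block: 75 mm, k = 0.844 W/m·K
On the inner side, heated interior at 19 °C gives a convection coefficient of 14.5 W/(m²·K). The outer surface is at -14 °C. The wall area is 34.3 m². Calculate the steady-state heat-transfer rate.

Thermal resistances in series:
R_inner film = 1/(h_i·A) = 1/(14.5×34.3) = 0.002011 K/W
R_plasterboard = L/(kA) = 0.04/(0.205×34.3) = 0.005689 K/W
R_cellular glass = L/(kA) = 0.029/(0.0529×34.3) = 0.01598 K/W
R_concrete block = L/(kA) = 0.075/(0.844×34.3) = 0.002591 K/W
R_total = 0.02627 K/W
Q = ΔT / R_total = 33 / 0.02627

Q ≈ 1260 W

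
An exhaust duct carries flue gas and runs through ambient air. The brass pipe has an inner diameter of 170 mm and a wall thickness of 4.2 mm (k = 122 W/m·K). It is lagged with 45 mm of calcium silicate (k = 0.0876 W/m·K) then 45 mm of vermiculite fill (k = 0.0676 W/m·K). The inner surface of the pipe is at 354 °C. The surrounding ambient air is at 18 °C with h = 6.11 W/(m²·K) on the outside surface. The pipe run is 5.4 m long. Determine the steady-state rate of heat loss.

Q ≈ 1160 W

For a radial system each layer contributes R = ln(r_out/r_in)/(2πkL); films add R = 1/(hA).
R_brass pipe wall = ln(89.2/85)/(2π×122×5.4) = 1.165×10^-5 K/W
R_calcium silicate = ln(134.2/89.2)/(2π×0.0876×5.4) = 0.1374 K/W
R_vermiculite fill = ln(179.2/134.2)/(2π×0.0676×5.4) = 0.1261 K/W
R_outer film = 1/(h_o·2πr_oL) = 1/(6.11×2π×0.1792×5.4) = 0.02692 K/W
R_total = 0.2904 K/W
Q = ΔT/R_total = 336/0.2904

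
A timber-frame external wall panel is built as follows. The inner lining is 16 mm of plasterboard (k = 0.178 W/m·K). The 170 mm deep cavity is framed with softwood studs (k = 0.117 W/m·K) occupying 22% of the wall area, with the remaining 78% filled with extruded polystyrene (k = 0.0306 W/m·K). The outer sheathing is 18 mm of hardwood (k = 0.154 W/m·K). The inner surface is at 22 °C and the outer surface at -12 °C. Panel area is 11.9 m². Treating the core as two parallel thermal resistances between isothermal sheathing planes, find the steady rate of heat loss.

Sheathing layers in series; stud and cavity paths in parallel between them.
R_inner = 0.016/(0.178×11.9) = 0.007554 K/W
R_stud  = 0.17/(0.117×0.22×11.9) = 0.555 K/W
R_cav   = 0.17/(0.0306×0.78×11.9) = 0.5985 K/W
1/R_core = 1/R_stud + 1/R_cav → R_core = 0.288 K/W
R_outer = 0.018/(0.154×11.9) = 0.009822 K/W
R_total = 0.3053 K/W
Q = ΔT/R_total = 34/0.3053

Q ≈ 111 W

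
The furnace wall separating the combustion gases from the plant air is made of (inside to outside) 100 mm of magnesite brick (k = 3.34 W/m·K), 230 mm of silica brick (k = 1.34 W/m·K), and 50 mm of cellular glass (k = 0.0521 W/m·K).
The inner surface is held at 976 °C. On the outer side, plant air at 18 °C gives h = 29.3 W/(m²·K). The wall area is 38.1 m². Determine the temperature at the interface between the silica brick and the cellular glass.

T ≈ 814 °C

Using the resistance-network approach (series):
R_magnesite brick = L/(kA) = 0.1/(3.34×38.1) = 7.858×10^-4 K/W
R_silica brick = L/(kA) = 0.23/(1.34×38.1) = 0.004505 K/W
R_cellular glass = L/(kA) = 0.05/(0.0521×38.1) = 0.02519 K/W
R_outer film = 1/(h_o·A) = 1/(29.3×38.1) = 8.958×10^-4 K/W
R_total = 0.03138 K/W;  Q = ΔT/R_total = 958/0.03138 = 30530 W
T_interface = T_inner − Q·ΣR(inner→interface) = 976 − 30500×0.005291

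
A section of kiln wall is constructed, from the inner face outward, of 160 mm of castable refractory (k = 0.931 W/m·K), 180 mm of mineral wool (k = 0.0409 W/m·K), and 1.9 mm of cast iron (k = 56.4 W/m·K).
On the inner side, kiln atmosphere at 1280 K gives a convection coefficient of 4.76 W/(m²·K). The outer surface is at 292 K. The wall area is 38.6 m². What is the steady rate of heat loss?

Q ≈ 7970 W

Using the resistance-network approach (series):
R_inner film = 1/(h_i·A) = 1/(4.76×38.6) = 0.005443 K/W
R_castable refractory = L/(kA) = 0.16/(0.931×38.6) = 0.004452 K/W
R_mineral wool = L/(kA) = 0.18/(0.0409×38.6) = 0.114 K/W
R_cast iron = L/(kA) = 0.0019/(56.4×38.6) = 8.727×10^-7 K/W
R_total = 0.1239 K/W
Q = ΔT / R_total = 988 / 0.1239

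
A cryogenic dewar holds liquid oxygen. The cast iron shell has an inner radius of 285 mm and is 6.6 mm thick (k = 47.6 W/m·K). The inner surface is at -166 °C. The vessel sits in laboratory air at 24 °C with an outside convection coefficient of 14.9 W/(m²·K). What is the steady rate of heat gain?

For a spherical shell R = (1/r₁ − 1/r₂)/(4πk); film R = 1/(h·4πr²). In series:
R_cast iron shell = (1/0.285 − 1/0.2916)/(4π×47.6) = 1.328×10^-4 K/W
R_outer film = 1/(h·4πr_o²) = 1/(14.9×4π×0.2916²) = 0.06281 K/W
R_total = 0.06294 K/W
Q = ΔT/R_total = 190/0.06294

Q ≈ 3020 W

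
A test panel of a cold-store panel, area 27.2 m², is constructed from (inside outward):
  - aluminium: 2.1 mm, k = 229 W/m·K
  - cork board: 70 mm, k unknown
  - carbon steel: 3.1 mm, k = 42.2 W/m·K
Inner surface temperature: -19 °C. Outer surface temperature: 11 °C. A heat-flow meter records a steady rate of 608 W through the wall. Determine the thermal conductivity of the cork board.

Treating each layer as a thermal resistance in series:
R_aluminium = L/(kA) = 0.0021/(229×27.2) = 3.371×10^-7 K/W
R_carbon steel = L/(kA) = 0.0031/(42.2×27.2) = 2.701×10^-6 K/W
Sum of known resistances R_other = 3.038×10^-6 K/W
Total R = ΔT/Q = 30/608 = 0.04934 K/W
R_cork board = R_total − R_other = 0.04934 K/W
k = L/(R·A) = 0.07/(0.04934×27.2)

k ≈ 0.0522 W/(m·K)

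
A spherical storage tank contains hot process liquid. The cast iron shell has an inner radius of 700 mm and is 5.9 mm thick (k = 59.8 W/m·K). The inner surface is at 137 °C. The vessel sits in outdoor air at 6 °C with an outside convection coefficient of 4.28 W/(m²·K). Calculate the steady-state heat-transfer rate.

Q ≈ 3510 W

Spherical conduction: R = (1/r_in − 1/r_out)/(4πk) per layer; series-sum.
R_cast iron shell = (1/0.7 − 1/0.7059)/(4π×59.8) = 1.589×10^-5 K/W
R_outer film = 1/(h·4πr_o²) = 1/(4.28×4π×0.7059²) = 0.03731 K/W
R_total = 0.03733 K/W
Q = ΔT/R_total = 131/0.03733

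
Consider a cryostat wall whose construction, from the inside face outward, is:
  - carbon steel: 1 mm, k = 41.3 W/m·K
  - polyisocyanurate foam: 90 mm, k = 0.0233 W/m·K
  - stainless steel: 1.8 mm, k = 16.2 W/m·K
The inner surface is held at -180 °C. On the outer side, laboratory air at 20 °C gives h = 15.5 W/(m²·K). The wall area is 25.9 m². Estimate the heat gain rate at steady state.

Q ≈ 1320 W

Treating each layer as a thermal resistance in series:
R_carbon steel = L/(kA) = 0.001/(41.3×25.9) = 9.349×10^-7 K/W
R_polyisocyanurate foam = L/(kA) = 0.09/(0.0233×25.9) = 0.1491 K/W
R_stainless steel = L/(kA) = 0.0018/(16.2×25.9) = 4.29×10^-6 K/W
R_outer film = 1/(h_o·A) = 1/(15.5×25.9) = 0.002491 K/W
R_total = 0.1516 K/W
Q = ΔT / R_total = 200 / 0.1516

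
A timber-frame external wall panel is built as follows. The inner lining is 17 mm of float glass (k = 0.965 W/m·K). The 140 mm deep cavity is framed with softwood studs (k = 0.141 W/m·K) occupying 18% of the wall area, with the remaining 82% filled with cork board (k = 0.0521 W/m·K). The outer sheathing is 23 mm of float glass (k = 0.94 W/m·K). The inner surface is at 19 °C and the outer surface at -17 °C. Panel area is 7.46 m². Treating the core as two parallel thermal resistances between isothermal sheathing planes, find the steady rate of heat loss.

Q ≈ 128 W

Sheathing layers in series; stud and cavity paths in parallel between them.
R_inner = 0.017/(0.965×7.46) = 0.002361 K/W
R_stud  = 0.14/(0.141×0.18×7.46) = 0.7394 K/W
R_cav   = 0.14/(0.0521×0.82×7.46) = 0.4393 K/W
1/R_core = 1/R_stud + 1/R_cav → R_core = 0.2756 K/W
R_outer = 0.023/(0.94×7.46) = 0.00328 K/W
R_total = 0.2812 K/W
Q = ΔT/R_total = 36/0.2812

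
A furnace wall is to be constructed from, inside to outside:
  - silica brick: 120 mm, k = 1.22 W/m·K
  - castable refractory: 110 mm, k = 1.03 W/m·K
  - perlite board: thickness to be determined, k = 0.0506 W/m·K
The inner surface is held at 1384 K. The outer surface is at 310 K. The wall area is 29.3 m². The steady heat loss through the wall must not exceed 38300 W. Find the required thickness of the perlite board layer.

Thermal resistances in series:
R_silica brick = L/(kA) = 0.12/(1.22×29.3) = 0.003357 K/W
R_castable refractory = L/(kA) = 0.11/(1.03×29.3) = 0.003645 K/W
Sum of the known resistances R_other = 0.007002 K/W
Required total resistance R_tot = ΔT/Q_allow = 1074/38300 = 0.02804 K/W
R_perlite board = R_tot − R_other = 0.02104 K/W
L = R·k·A = 0.02104×0.0506×29.3

L ≈ 31.2 mm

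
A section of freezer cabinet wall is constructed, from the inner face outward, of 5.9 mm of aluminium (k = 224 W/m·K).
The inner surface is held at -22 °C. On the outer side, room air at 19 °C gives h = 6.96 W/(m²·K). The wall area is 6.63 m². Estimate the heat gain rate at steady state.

Q ≈ 1890 W

Thermal resistances in series:
R_aluminium = L/(kA) = 0.0059/(224×6.63) = 3.973×10^-6 K/W
R_outer film = 1/(h_o·A) = 1/(6.96×6.63) = 0.02167 K/W
R_total = 0.02167 K/W
Q = ΔT / R_total = 41 / 0.02167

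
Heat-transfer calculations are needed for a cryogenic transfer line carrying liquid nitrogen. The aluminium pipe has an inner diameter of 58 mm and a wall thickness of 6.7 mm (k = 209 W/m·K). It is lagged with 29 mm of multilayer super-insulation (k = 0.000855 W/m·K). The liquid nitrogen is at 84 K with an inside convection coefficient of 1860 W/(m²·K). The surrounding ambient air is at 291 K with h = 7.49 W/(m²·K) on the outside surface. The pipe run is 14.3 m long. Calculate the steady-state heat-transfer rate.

Per-layer cylindrical resistances, series-summed:
R_inner film = 1/(h_i·2πr₁L) = 1/(1860×2π×0.029×14.3) = 2.063×10^-4 K/W
R_aluminium pipe wall = ln(35.7/29)/(2π×209×14.3) = 1.107×10^-5 K/W
R_multilayer super-insulation = ln(64.7/35.7)/(2π×0.000855×14.3) = 7.74 K/W
R_outer film = 1/(h_o·2πr_oL) = 1/(7.49×2π×0.0647×14.3) = 0.02297 K/W
R_total = 7.763 K/W
Q = ΔT/R_total = 207/7.763

Q ≈ 26.7 W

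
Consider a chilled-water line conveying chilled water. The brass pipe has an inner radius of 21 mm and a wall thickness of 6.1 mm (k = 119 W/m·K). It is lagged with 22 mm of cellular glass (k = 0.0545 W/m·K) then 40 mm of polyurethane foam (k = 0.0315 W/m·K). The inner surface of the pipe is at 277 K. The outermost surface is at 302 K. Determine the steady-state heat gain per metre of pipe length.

q′ ≈ 5.27 W/m

Treating each annulus and film as a series resistance:
R_brass pipe wall = ln(27.1/21)/(2π×119×1) = 3.411×10^-4 K/W
R_cellular glass = ln(49.1/27.1)/(2π×0.0545×1) = 1.736 K/W
R_polyurethane foam = ln(89.1/49.1)/(2π×0.0315×1) = 3.011 K/W
R_total = 4.747 K/W
Q = ΔT/R_total = 25/4.747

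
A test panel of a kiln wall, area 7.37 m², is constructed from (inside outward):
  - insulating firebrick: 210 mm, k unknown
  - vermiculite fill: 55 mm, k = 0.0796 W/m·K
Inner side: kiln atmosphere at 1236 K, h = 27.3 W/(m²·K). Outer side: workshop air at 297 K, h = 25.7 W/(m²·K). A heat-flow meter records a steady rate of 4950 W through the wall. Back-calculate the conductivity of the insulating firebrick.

Series thermal resistances:
R_inner film = 1/(h_i·A) = 1/(27.3×7.37) = 0.00497 K/W
R_vermiculite fill = L/(kA) = 0.055/(0.0796×7.37) = 0.09375 K/W
R_outer film = 1/(h_o·A) = 1/(25.7×7.37) = 0.00528 K/W
Sum of known resistances R_other = 0.104 K/W
Total R = ΔT/Q = 939/4950 = 0.1897 K/W
R_insulating firebrick = R_total − R_other = 0.08569 K/W
k = L/(R·A) = 0.21/(0.08569×7.37)

k ≈ 0.333 W/(m·K)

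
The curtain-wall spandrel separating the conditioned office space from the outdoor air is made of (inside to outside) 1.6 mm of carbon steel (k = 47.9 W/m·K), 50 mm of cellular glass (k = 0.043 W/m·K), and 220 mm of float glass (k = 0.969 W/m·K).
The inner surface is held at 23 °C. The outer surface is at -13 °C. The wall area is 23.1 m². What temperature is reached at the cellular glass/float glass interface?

Treating each layer as a thermal resistance in series:
R_carbon steel = L/(kA) = 0.0016/(47.9×23.1) = 1.446×10^-6 K/W
R_cellular glass = L/(kA) = 0.05/(0.043×23.1) = 0.05034 K/W
R_float glass = L/(kA) = 0.22/(0.969×23.1) = 0.009828 K/W
R_total = 0.06017 K/W;  Q = ΔT/R_total = 36/0.06017 = 598.3 W
T_interface = T_inner − Q·ΣR(inner→interface) = 23 − 598×0.05034

T ≈ -7.12 °C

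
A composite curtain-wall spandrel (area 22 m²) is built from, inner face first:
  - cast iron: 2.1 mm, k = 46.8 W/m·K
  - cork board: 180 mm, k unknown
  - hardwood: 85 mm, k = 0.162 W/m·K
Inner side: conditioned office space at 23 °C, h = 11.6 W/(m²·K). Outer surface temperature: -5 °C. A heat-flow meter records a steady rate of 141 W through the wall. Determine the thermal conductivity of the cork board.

Treating each layer as a thermal resistance in series:
R_inner film = 1/(h_i·A) = 1/(11.6×22) = 0.003918 K/W
R_cast iron = L/(kA) = 0.0021/(46.8×22) = 2.04×10^-6 K/W
R_hardwood = L/(kA) = 0.085/(0.162×22) = 0.02385 K/W
Sum of known resistances R_other = 0.02777 K/W
Total R = ΔT/Q = 28/141 = 0.1986 K/W
R_cork board = R_total − R_other = 0.1708 K/W
k = L/(R·A) = 0.18/(0.1708×22)

k ≈ 0.0479 W/(m·K)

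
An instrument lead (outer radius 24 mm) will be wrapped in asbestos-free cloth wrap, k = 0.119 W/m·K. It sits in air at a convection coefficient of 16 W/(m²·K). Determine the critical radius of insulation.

r_cr ≈ 7.44 mm

For a cylinder r_cr = k/h = 0.119/16
r_cr = 7.44 mm; since the bare radius (24 mm) is above r_cr, any added insulation will reduce heat loss.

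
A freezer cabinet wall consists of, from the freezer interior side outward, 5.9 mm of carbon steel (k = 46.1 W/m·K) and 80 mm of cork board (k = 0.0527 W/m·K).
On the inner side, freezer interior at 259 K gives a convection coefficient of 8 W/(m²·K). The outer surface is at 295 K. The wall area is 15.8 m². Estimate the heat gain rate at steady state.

Q ≈ 346 W

Model the wall as resistances in series:
R_inner film = 1/(h_i·A) = 1/(8×15.8) = 0.007911 K/W
R_carbon steel = L/(kA) = 0.0059/(46.1×15.8) = 8.1×10^-6 K/W
R_cork board = L/(kA) = 0.08/(0.0527×15.8) = 0.09608 K/W
R_total = 0.104 K/W
Q = ΔT / R_total = 36 / 0.104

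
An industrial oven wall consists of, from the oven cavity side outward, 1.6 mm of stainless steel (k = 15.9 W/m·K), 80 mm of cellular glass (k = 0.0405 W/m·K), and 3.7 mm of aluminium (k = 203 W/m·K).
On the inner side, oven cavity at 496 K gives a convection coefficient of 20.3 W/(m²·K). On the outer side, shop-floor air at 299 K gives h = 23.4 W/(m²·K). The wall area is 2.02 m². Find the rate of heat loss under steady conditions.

Using the resistance-network approach (series):
R_inner film = 1/(h_i·A) = 1/(20.3×2.02) = 0.02439 K/W
R_stainless steel = L/(kA) = 0.0016/(15.9×2.02) = 4.982×10^-5 K/W
R_cellular glass = L/(kA) = 0.08/(0.0405×2.02) = 0.9779 K/W
R_aluminium = L/(kA) = 0.0037/(203×2.02) = 9.023×10^-6 K/W
R_outer film = 1/(h_o·A) = 1/(23.4×2.02) = 0.02116 K/W
R_total = 1.023 K/W
Q = ΔT / R_total = 197 / 1.023

Q ≈ 192 W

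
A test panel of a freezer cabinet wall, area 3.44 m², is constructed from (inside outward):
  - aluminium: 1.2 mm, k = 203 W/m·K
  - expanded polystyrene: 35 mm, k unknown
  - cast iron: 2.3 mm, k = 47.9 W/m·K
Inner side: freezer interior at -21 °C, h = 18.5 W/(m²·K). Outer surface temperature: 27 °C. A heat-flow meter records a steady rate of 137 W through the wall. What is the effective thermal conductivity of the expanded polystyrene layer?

Using the resistance-network approach (series):
R_inner film = 1/(h_i·A) = 1/(18.5×3.44) = 0.01571 K/W
R_aluminium = L/(kA) = 0.0012/(203×3.44) = 1.718×10^-6 K/W
R_cast iron = L/(kA) = 0.0023/(47.9×3.44) = 1.396×10^-5 K/W
Sum of known resistances R_other = 0.01573 K/W
Total R = ΔT/Q = 48/137 = 0.3504 K/W
R_expanded polystyrene = R_total − R_other = 0.3346 K/W
k = L/(R·A) = 0.035/(0.3346×3.44)

k ≈ 0.0304 W/(m·K)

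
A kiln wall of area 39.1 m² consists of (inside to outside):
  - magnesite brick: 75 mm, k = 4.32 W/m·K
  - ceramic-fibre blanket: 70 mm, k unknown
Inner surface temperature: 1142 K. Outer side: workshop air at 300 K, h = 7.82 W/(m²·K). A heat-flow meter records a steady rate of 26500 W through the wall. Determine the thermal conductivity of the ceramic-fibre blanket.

k ≈ 0.0638 W/(m·K)

Using the resistance-network approach (series):
R_magnesite brick = L/(kA) = 0.075/(4.32×39.1) = 4.44×10^-4 K/W
R_outer film = 1/(h_o·A) = 1/(7.82×39.1) = 0.003271 K/W
Sum of known resistances R_other = 0.003715 K/W
Total R = ΔT/Q = 842/26500 = 0.03177 K/W
R_ceramic-fibre blanket = R_total − R_other = 0.02806 K/W
k = L/(R·A) = 0.07/(0.02806×39.1)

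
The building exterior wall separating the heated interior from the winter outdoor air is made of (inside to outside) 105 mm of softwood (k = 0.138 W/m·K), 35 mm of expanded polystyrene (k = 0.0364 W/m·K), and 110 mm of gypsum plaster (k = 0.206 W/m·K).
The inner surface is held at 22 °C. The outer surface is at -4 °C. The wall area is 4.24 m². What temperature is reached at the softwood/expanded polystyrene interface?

Thermal resistances in series:
R_softwood = L/(kA) = 0.105/(0.138×4.24) = 0.1795 K/W
R_expanded polystyrene = L/(kA) = 0.035/(0.0364×4.24) = 0.2268 K/W
R_gypsum plaster = L/(kA) = 0.11/(0.206×4.24) = 0.1259 K/W
R_total = 0.5322 K/W;  Q = ΔT/R_total = 26/0.5322 = 48.86 W
T_interface = T_inner − Q·ΣR(inner→interface) = 22 − 48.9×0.1795

T ≈ 13.2 °C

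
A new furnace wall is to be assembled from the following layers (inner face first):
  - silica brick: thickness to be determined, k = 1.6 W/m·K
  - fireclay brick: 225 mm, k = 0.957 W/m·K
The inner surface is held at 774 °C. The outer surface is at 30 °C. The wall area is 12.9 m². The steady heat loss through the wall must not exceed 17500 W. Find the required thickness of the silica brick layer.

Model the wall as resistances in series:
R_fireclay brick = L/(kA) = 0.225/(0.957×12.9) = 0.01823 K/W
Sum of the known resistances R_other = 0.01823 K/W
Required total resistance R_tot = ΔT/Q_allow = 744/17500 = 0.04251 K/W
R_silica brick = R_tot − R_other = 0.02429 K/W
L = R·k·A = 0.02429×1.6×12.9

L ≈ 501 mm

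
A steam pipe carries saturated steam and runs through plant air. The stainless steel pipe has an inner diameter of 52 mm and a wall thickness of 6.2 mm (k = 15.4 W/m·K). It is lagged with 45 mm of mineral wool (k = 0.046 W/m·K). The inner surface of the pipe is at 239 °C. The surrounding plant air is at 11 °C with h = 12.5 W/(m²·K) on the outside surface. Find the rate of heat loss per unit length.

q′ ≈ 71.4 W/m

Cylindrical conduction, so R = ln(r₂/r₁)/(2πkL) per layer, in series:
R_stainless steel pipe wall = ln(32.2/26)/(2π×15.4×1) = 0.00221 K/W
R_mineral wool = ln(77.2/32.2)/(2π×0.046×1) = 3.025 K/W
R_outer film = 1/(h_o·2πr_oL) = 1/(12.5×2π×0.0772×1) = 0.1649 K/W
R_total = 3.193 K/W
Q = ΔT/R_total = 228/3.193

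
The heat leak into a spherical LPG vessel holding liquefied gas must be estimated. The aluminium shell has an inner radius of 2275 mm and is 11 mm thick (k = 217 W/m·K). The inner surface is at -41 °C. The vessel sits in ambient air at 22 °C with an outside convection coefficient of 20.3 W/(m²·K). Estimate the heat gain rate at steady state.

For a spherical shell R = (1/r₁ − 1/r₂)/(4πk); film R = 1/(h·4πr²). In series:
R_aluminium shell = (1/2.275 − 1/2.286)/(4π×217) = 7.756×10^-7 K/W
R_outer film = 1/(h·4πr_o²) = 1/(20.3×4π×2.286²) = 7.501×10^-4 K/W
R_total = 7.509×10^-4 K/W
Q = ΔT/R_total = 63/7.509×10^-4

Q ≈ 83900 W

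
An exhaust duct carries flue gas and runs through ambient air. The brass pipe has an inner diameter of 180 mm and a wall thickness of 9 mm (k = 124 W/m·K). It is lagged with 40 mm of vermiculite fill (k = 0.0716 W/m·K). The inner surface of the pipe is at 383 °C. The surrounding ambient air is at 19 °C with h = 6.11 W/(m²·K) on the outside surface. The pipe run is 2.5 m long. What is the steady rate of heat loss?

Radial resistances (cylindrical: R_cond = ln(r_o/r_i)/(2πkL), R_conv = 1/(h·2πrL)):
R_brass pipe wall = ln(99/90)/(2π×124×2.5) = 4.893×10^-5 K/W
R_vermiculite fill = ln(139/99)/(2π×0.0716×2.5) = 0.3017 K/W
R_outer film = 1/(h_o·2πr_oL) = 1/(6.11×2π×0.139×2.5) = 0.07496 K/W
R_total = 0.3767 K/W
Q = ΔT/R_total = 364/0.3767

Q ≈ 966 W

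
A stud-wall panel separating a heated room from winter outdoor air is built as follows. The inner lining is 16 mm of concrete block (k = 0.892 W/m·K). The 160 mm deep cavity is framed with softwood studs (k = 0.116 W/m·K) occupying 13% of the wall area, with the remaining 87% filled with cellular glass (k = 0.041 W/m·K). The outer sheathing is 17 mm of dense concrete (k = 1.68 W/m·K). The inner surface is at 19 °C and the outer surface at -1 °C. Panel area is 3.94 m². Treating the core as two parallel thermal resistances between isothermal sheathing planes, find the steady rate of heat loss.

Sheathing layers in series; stud and cavity paths in parallel between them.
R_inner = 0.016/(0.892×3.94) = 0.004553 K/W
R_stud  = 0.16/(0.116×0.13×3.94) = 2.693 K/W
R_cav   = 0.16/(0.041×0.87×3.94) = 1.138 K/W
1/R_core = 1/R_stud + 1/R_cav → R_core = 0.8002 K/W
R_outer = 0.017/(1.68×3.94) = 0.002568 K/W
R_total = 0.8073 K/W
Q = ΔT/R_total = 20/0.8073

Q ≈ 24.8 W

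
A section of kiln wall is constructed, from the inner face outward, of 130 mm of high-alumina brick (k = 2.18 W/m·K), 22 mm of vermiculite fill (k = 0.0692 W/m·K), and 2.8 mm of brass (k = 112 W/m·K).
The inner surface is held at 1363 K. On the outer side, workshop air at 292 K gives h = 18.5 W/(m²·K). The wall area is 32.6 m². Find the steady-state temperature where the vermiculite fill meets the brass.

T ≈ 426 K

Model the wall as resistances in series:
R_high-alumina brick = L/(kA) = 0.13/(2.18×32.6) = 0.001829 K/W
R_vermiculite fill = L/(kA) = 0.022/(0.0692×32.6) = 0.009752 K/W
R_brass = L/(kA) = 0.0028/(112×32.6) = 7.669×10^-7 K/W
R_outer film = 1/(h_o·A) = 1/(18.5×32.6) = 0.001658 K/W
R_total = 0.01324 K/W;  Q = ΔT/R_total = 1071/0.01324 = 80890 W
T_interface = T_inner − Q·ΣR(inner→interface) = 1363 − 80900×0.01158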